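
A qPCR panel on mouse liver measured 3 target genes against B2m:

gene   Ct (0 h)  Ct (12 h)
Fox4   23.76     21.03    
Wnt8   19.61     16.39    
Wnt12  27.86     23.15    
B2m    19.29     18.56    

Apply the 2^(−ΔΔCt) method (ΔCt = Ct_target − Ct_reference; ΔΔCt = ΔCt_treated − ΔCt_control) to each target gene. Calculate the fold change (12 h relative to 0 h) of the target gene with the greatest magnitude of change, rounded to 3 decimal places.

15.780

Fox4: ΔΔCt = (21.03−18.56) − (23.76−19.29) = 2.47 − 4.47 = -2.00; fold change = 2^2.00 = 4.000
Wnt8: ΔΔCt = (16.39−18.56) − (19.61−19.29) = -2.17 − 0.32 = -2.49; fold change = 2^2.49 = 5.618
Wnt12: ΔΔCt = (23.15−18.56) − (27.86−19.29) = 4.59 − 8.57 = -3.98; fold change = 2^3.98 = 15.780
Wnt12 has the largest |ΔΔCt| = 3.98.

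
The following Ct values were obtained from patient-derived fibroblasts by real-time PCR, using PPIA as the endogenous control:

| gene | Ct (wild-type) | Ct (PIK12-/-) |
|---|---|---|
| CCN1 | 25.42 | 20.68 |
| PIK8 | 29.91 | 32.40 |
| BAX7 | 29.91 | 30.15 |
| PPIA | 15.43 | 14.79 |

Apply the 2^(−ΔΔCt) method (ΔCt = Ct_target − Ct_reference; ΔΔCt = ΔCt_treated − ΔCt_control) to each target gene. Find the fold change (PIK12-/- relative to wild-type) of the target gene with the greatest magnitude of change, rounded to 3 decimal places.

17.148

CCN1: ΔΔCt = (20.68−14.79) − (25.42−15.43) = 5.89 − 9.99 = -4.10; fold change = 2^4.10 = 17.148
PIK8: ΔΔCt = (32.40−14.79) − (29.91−15.43) = 17.61 − 14.48 = 3.13; fold change = 2^-3.13 = 0.114
BAX7: ΔΔCt = (30.15−14.79) − (29.91−15.43) = 15.36 − 14.48 = 0.88; fold change = 2^-0.88 = 0.543
CCN1 has the largest |ΔΔCt| = 4.10.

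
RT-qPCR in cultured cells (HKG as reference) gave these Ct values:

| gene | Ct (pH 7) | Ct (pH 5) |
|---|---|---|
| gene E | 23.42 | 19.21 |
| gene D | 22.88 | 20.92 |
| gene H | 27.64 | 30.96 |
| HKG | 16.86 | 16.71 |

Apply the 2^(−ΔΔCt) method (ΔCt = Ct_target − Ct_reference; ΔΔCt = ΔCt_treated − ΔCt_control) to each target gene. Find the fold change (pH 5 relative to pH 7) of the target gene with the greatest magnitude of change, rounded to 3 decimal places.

gene E: ΔΔCt = (19.21−16.71) − (23.42−16.86) = 2.50 − 6.56 = -4.06; fold change = 2^4.06 = 16.679
gene D: ΔΔCt = (20.92−16.71) − (22.88−16.86) = 4.21 − 6.02 = -1.81; fold change = 2^1.81 = 3.506
gene H: ΔΔCt = (30.96−16.71) − (27.64−16.86) = 14.25 − 10.78 = 3.47; fold change = 2^-3.47 = 0.090
gene E has the largest |ΔΔCt| = 4.06.

16.679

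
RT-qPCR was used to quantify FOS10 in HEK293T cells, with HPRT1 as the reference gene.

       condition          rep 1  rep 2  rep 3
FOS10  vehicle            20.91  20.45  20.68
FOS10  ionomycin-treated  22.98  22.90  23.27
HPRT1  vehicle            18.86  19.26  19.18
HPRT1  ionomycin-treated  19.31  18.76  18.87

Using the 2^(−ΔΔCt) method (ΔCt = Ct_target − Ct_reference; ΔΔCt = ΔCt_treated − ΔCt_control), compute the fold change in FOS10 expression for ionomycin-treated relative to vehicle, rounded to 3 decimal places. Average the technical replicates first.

Mean Ct: FOS10 vehicle 20.680; FOS10 ionomycin-treated 23.050; HPRT1 vehicle 19.100; HPRT1 ionomycin-treated 18.980
ΔCt(vehicle) = 20.680 − 19.100 = 1.580
ΔCt(ionomycin-treated) = 23.050 − 18.980 = 4.070
ΔΔCt = 4.070 − 1.580 = 2.490
Fold change = 2^(−2.490) = 0.1780

0.178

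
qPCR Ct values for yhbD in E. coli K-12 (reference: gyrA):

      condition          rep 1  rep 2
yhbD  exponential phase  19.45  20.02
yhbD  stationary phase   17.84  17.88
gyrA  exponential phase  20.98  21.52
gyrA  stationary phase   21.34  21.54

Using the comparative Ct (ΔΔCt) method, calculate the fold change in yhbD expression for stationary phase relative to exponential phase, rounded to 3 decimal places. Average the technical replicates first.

4.184

Mean Ct: yhbD exponential phase 19.735; yhbD stationary phase 17.860; gyrA exponential phase 21.250; gyrA stationary phase 21.440
ΔCt(exponential phase) = 19.735 − 21.250 = -1.515
ΔCt(stationary phase) = 17.860 − 21.440 = -3.580
ΔΔCt = -3.580 − (-1.515) = -2.065
Fold change = 2^(−(-2.065)) = 2^2.065 = 4.1843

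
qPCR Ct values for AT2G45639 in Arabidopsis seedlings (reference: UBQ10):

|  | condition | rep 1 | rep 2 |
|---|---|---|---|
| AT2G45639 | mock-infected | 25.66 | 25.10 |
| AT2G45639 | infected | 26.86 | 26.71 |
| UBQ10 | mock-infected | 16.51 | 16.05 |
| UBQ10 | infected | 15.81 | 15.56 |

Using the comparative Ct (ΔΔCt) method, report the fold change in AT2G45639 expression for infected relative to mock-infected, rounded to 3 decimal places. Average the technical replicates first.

Mean Ct: AT2G45639 mock-infected 25.380; AT2G45639 infected 26.785; UBQ10 mock-infected 16.280; UBQ10 infected 15.685
ΔCt(mock-infected) = 25.380 − 16.280 = 9.100
ΔCt(infected) = 26.785 − 15.685 = 11.100
ΔΔCt = 11.100 − 9.100 = 2.000
Fold change = 2^(−2.000) = 0.2500

0.250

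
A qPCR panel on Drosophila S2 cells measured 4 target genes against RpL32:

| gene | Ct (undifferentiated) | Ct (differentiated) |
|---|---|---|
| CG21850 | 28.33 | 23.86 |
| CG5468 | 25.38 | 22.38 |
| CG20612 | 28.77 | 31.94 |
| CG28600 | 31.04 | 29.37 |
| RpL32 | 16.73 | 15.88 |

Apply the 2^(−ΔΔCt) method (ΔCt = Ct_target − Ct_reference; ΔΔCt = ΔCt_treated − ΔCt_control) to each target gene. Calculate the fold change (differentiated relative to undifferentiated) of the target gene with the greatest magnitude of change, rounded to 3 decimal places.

CG21850: ΔΔCt = (23.86−15.88) − (28.33−16.73) = 7.98 − 11.60 = -3.62; fold change = 2^3.62 = 12.295
CG5468: ΔΔCt = (22.38−15.88) − (25.38−16.73) = 6.50 − 8.65 = -2.15; fold change = 2^2.15 = 4.438
CG20612: ΔΔCt = (31.94−15.88) − (28.77−16.73) = 16.06 − 12.04 = 4.02; fold change = 2^-4.02 = 0.062
CG28600: ΔΔCt = (29.37−15.88) − (31.04−16.73) = 13.49 − 14.31 = -0.82; fold change = 2^0.82 = 1.765
CG20612 has the largest |ΔΔCt| = 4.02.

0.062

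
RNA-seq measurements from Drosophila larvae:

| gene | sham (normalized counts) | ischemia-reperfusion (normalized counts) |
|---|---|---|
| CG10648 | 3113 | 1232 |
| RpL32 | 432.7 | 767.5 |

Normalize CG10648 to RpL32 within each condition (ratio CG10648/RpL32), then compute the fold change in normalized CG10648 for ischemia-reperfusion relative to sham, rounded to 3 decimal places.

CG10648/RpL32 (sham) = 3113 / 432.7 = 7.1944
CG10648/RpL32 (ischemia-reperfusion) = 1232 / 767.5 = 1.6052
Fold change = 1.6052 / 7.1944 = 0.2231

0.223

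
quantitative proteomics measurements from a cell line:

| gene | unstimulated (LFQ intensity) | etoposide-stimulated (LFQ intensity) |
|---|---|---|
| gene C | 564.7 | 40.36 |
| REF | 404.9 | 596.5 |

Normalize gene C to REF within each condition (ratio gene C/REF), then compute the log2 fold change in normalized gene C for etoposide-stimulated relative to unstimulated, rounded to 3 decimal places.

-4.365

gene C/REF (unstimulated) = 564.7 / 404.9 = 1.3947
gene C/REF (etoposide-stimulated) = 40.36 / 596.5 = 0.067661
Fold change = 0.067661 / 1.3947 = 0.0485
log2(0.0485) = -4.3654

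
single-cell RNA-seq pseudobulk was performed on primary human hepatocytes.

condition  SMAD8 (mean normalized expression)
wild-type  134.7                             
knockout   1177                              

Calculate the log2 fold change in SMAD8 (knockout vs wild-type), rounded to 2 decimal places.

Fold change = 1177 / 134.7 = 8.7379
log2(8.7379) = 3.127

3.13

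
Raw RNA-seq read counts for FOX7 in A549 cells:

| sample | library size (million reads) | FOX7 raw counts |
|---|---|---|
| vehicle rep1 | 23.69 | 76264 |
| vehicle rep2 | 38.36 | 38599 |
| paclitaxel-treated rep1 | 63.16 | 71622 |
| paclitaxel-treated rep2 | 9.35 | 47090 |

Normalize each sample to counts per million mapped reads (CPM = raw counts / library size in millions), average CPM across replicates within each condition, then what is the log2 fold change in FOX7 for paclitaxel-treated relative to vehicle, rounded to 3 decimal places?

CPM(vehicle rep1) = 76264 / 23.69 = 3219.2486
CPM(vehicle rep2) = 38599 / 38.36 = 1006.2304
CPM(paclitaxel-treated rep1) = 71622 / 63.16 = 1133.9772
CPM(paclitaxel-treated rep2) = 47090 / 9.35 = 5036.3636
mean CPM(vehicle) = 2112.7395; mean CPM(paclitaxel-treated) = 3085.1704
Fold change = 3085.1704 / 2112.7395 = 1.46027
log2(1.46027) = 0.5462

0.546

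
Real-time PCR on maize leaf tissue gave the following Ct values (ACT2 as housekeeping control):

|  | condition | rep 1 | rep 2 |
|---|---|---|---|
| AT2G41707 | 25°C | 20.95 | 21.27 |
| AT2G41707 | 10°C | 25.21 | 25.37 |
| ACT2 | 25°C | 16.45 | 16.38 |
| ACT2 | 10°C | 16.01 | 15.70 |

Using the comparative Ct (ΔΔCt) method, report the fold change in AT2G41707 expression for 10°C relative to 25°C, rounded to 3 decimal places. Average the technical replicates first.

Mean Ct: AT2G41707 25°C 21.110; AT2G41707 10°C 25.290; ACT2 25°C 16.415; ACT2 10°C 15.855
ΔCt(25°C) = 21.110 − 16.415 = 4.695
ΔCt(10°C) = 25.290 − 15.855 = 9.435
ΔΔCt = 9.435 − 4.695 = 4.740
Fold change = 2^(−4.740) = 0.0374

0.037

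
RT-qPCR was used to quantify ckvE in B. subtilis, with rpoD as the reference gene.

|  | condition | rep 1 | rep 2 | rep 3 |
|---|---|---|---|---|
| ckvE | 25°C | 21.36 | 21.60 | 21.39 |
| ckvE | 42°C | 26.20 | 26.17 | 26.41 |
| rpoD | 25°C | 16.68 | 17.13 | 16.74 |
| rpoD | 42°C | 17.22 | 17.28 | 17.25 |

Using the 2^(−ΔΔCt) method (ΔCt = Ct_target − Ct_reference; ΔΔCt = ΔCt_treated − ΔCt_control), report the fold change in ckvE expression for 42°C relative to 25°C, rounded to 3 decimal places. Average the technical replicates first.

0.047

Mean Ct: ckvE 25°C 21.450; ckvE 42°C 26.260; rpoD 25°C 16.850; rpoD 42°C 17.250
ΔCt(25°C) = 21.450 − 16.850 = 4.600
ΔCt(42°C) = 26.260 − 17.250 = 9.010
ΔΔCt = 9.010 − 4.600 = 4.410
Fold change = 2^(−4.410) = 0.0470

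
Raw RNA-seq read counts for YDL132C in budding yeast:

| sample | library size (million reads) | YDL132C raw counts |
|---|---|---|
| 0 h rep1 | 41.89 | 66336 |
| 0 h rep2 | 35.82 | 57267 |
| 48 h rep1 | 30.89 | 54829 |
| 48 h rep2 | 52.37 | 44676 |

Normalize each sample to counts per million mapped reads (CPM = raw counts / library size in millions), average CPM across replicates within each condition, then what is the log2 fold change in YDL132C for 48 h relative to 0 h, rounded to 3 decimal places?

-0.276

CPM(0 h rep1) = 66336 / 41.89 = 1583.5760
CPM(0 h rep2) = 57267 / 35.82 = 1598.7437
CPM(48 h rep1) = 54829 / 30.89 = 1774.9757
CPM(48 h rep2) = 44676 / 52.37 = 853.0838
mean CPM(0 h) = 1591.1599; mean CPM(48 h) = 1314.0298
Fold change = 1314.0298 / 1591.1599 = 0.82583
log2(0.82583) = -0.2761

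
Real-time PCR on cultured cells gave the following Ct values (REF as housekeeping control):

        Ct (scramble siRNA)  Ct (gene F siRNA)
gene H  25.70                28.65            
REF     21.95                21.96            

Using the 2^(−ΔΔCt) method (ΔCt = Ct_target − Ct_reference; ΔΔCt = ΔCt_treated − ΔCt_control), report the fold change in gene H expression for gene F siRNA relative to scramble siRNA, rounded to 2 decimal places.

ΔCt(scramble siRNA) = 25.700 − 21.950 = 3.750
ΔCt(gene F siRNA) = 28.650 − 21.960 = 6.690
ΔΔCt = 6.690 − 3.750 = 2.940
Fold change = 2^(−2.940) = 0.130

0.13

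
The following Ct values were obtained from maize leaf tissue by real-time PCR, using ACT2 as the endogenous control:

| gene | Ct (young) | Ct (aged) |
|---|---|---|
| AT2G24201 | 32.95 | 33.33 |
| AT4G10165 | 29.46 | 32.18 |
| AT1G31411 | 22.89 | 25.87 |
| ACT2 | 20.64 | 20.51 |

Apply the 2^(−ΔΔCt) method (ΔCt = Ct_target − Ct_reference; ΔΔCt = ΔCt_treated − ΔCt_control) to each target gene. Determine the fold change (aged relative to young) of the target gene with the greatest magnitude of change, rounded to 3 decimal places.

AT2G24201: ΔΔCt = (33.33−20.51) − (32.95−20.64) = 12.82 − 12.31 = 0.51; fold change = 2^-0.51 = 0.702
AT4G10165: ΔΔCt = (32.18−20.51) − (29.46−20.64) = 11.67 − 8.82 = 2.85; fold change = 2^-2.85 = 0.139
AT1G31411: ΔΔCt = (25.87−20.51) − (22.89−20.64) = 5.36 − 2.25 = 3.11; fold change = 2^-3.11 = 0.116
AT1G31411 has the largest |ΔΔCt| = 3.11.

0.116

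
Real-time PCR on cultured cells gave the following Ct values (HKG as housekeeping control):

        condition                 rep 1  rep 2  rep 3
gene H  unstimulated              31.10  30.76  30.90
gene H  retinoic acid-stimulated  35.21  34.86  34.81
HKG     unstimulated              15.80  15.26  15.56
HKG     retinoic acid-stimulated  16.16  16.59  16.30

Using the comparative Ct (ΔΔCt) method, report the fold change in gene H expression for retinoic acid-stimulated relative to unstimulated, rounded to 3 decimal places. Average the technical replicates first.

Mean Ct: gene H unstimulated 30.920; gene H retinoic acid-stimulated 34.960; HKG unstimulated 15.540; HKG retinoic acid-stimulated 16.350
ΔCt(unstimulated) = 30.920 − 15.540 = 15.380
ΔCt(retinoic acid-stimulated) = 34.960 − 16.350 = 18.610
ΔΔCt = 18.610 − 15.380 = 3.230
Fold change = 2^(−3.230) = 0.1066

0.107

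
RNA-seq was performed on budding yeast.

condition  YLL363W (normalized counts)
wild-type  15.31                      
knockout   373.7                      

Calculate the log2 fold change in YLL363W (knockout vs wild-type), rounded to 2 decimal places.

4.61

Fold change = 373.7 / 15.31 = 24.4089
log2(24.4089) = 4.609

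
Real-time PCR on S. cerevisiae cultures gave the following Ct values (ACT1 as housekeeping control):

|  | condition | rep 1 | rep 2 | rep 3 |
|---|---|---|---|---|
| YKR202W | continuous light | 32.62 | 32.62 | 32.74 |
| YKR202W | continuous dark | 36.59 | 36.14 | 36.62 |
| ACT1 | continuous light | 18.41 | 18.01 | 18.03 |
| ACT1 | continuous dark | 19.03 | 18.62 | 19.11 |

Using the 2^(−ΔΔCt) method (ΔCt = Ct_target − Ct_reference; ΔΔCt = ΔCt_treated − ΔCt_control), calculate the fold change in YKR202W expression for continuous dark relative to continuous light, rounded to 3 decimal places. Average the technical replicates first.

0.123

Mean Ct: YKR202W continuous light 32.660; YKR202W continuous dark 36.450; ACT1 continuous light 18.150; ACT1 continuous dark 18.920
ΔCt(continuous light) = 32.660 − 18.150 = 14.510
ΔCt(continuous dark) = 36.450 − 18.920 = 17.530
ΔΔCt = 17.530 − 14.510 = 3.020
Fold change = 2^(−3.020) = 0.1233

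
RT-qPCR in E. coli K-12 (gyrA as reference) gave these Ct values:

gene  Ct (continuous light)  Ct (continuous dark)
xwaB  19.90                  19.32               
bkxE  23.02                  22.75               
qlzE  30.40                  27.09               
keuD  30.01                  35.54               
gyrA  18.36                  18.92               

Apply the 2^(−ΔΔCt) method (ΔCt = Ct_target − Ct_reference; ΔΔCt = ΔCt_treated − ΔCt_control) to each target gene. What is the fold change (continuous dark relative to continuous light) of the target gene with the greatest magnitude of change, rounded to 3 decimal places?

xwaB: ΔΔCt = (19.32−18.92) − (19.90−18.36) = 0.40 − 1.54 = -1.14; fold change = 2^1.14 = 2.204
bkxE: ΔΔCt = (22.75−18.92) − (23.02−18.36) = 3.83 − 4.66 = -0.83; fold change = 2^0.83 = 1.778
qlzE: ΔΔCt = (27.09−18.92) − (30.40−18.36) = 8.17 − 12.04 = -3.87; fold change = 2^3.87 = 14.621
keuD: ΔΔCt = (35.54−18.92) − (30.01−18.36) = 16.62 − 11.65 = 4.97; fold change = 2^-4.97 = 0.032
keuD has the largest |ΔΔCt| = 4.97.

0.032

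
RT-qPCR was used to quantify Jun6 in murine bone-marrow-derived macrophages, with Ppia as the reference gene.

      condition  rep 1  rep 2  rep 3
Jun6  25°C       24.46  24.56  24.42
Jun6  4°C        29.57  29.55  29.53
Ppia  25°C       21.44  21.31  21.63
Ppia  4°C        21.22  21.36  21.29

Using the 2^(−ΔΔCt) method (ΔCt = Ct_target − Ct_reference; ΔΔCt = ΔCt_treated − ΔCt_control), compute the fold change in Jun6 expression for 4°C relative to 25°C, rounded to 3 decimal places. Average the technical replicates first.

0.026

Mean Ct: Jun6 25°C 24.480; Jun6 4°C 29.550; Ppia 25°C 21.460; Ppia 4°C 21.290
ΔCt(25°C) = 24.480 − 21.460 = 3.020
ΔCt(4°C) = 29.550 − 21.290 = 8.260
ΔΔCt = 8.260 − 3.020 = 5.240
Fold change = 2^(−5.240) = 0.0265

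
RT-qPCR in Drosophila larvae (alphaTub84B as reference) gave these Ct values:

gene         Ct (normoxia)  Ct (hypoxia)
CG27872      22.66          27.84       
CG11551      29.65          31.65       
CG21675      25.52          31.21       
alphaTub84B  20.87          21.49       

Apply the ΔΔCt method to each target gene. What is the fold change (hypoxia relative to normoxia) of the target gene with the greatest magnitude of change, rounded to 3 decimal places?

0.030

CG27872: ΔΔCt = (27.84−21.49) − (22.66−20.87) = 6.35 − 1.79 = 4.56; fold change = 2^-4.56 = 0.042
CG11551: ΔΔCt = (31.65−21.49) − (29.65−20.87) = 10.16 − 8.78 = 1.38; fold change = 2^-1.38 = 0.384
CG21675: ΔΔCt = (31.21−21.49) − (25.52−20.87) = 9.72 − 4.65 = 5.07; fold change = 2^-5.07 = 0.030
CG21675 has the largest |ΔΔCt| = 5.07.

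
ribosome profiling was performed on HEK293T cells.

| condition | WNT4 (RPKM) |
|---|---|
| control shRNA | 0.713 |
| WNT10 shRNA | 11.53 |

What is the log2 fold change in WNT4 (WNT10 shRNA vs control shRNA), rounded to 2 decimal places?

Fold change = 11.53 / 0.713 = 16.1711
log2(16.1711) = 4.015

4.02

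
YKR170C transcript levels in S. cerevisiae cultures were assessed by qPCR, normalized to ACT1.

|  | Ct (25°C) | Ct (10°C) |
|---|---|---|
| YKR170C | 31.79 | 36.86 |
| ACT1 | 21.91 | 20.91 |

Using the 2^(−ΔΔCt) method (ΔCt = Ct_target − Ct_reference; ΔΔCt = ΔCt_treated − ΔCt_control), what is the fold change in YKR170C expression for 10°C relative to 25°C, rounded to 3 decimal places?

0.015

ΔCt(25°C) = 31.790 − 21.910 = 9.880
ΔCt(10°C) = 36.860 − 20.910 = 15.950
ΔΔCt = 15.950 − 9.880 = 6.070
Fold change = 2^(−6.070) = 0.0149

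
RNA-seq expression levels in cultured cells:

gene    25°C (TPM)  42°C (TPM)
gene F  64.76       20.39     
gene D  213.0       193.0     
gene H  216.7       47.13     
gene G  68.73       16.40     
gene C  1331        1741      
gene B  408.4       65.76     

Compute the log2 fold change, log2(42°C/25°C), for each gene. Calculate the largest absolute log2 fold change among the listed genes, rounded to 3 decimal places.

2.635

log2(20.39/64.76) = -1.667  (gene F)
log2(193.0/213.0) = -0.142  (gene D)
log2(47.13/216.7) = -2.201  (gene H)
log2(16.40/68.73) = -2.067  (gene G)
log2(1741/1331) = 0.387  (gene C)
log2(65.76/408.4) = -2.635  (gene B)
The largest magnitude belongs to gene B.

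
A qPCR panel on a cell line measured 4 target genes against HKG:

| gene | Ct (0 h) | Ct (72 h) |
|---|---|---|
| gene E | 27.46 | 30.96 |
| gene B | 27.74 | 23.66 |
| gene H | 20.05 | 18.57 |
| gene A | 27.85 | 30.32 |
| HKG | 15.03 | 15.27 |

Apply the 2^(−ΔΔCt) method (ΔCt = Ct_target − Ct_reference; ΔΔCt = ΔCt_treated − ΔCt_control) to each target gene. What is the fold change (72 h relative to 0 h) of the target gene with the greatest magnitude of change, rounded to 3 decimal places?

gene E: ΔΔCt = (30.96−15.27) − (27.46−15.03) = 15.69 − 12.43 = 3.26; fold change = 2^-3.26 = 0.104
gene B: ΔΔCt = (23.66−15.27) − (27.74−15.03) = 8.39 − 12.71 = -4.32; fold change = 2^4.32 = 19.973
gene H: ΔΔCt = (18.57−15.27) − (20.05−15.03) = 3.30 − 5.02 = -1.72; fold change = 2^1.72 = 3.294
gene A: ΔΔCt = (30.32−15.27) − (27.85−15.03) = 15.05 − 12.82 = 2.23; fold change = 2^-2.23 = 0.213
gene B has the largest |ΔΔCt| = 4.32.

19.973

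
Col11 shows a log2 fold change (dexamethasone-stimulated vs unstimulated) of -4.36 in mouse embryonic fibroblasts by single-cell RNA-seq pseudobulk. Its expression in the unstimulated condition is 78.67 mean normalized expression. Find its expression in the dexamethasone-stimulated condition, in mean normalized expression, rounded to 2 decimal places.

3.83

Fold change = 2^(-4.36) = 0.0487
dexamethasone-stimulated expression = 78.67 × 0.0487 = 3.83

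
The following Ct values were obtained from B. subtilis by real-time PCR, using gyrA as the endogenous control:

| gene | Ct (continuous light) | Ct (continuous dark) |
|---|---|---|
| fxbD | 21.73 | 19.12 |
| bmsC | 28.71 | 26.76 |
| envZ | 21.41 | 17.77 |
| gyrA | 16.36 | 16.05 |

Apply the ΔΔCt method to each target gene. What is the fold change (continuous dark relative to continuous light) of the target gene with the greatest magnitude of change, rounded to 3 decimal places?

10.056

fxbD: ΔΔCt = (19.12−16.05) − (21.73−16.36) = 3.07 − 5.37 = -2.30; fold change = 2^2.30 = 4.925
bmsC: ΔΔCt = (26.76−16.05) − (28.71−16.36) = 10.71 − 12.35 = -1.64; fold change = 2^1.64 = 3.117
envZ: ΔΔCt = (17.77−16.05) − (21.41−16.36) = 1.72 − 5.05 = -3.33; fold change = 2^3.33 = 10.056
envZ has the largest |ΔΔCt| = 3.33.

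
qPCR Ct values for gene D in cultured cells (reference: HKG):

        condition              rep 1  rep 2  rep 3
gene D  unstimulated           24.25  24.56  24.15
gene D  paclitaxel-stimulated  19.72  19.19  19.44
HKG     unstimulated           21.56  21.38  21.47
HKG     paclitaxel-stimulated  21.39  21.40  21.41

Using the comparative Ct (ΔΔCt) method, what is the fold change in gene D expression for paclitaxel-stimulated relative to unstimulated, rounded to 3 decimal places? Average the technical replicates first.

Mean Ct: gene D unstimulated 24.320; gene D paclitaxel-stimulated 19.450; HKG unstimulated 21.470; HKG paclitaxel-stimulated 21.400
ΔCt(unstimulated) = 24.320 − 21.470 = 2.850
ΔCt(paclitaxel-stimulated) = 19.450 − 21.400 = -1.950
ΔΔCt = -1.950 − 2.850 = -4.800
Fold change = 2^(−(-4.800)) = 2^4.800 = 27.8576

27.858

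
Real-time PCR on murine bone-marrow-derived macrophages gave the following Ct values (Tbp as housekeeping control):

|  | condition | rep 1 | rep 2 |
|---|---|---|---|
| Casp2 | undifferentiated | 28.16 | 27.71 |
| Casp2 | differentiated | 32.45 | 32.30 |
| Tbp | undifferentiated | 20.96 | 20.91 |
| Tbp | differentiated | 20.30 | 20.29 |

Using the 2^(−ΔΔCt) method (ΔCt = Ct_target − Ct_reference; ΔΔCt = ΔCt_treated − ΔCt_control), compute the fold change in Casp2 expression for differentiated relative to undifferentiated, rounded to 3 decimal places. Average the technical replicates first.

0.030

Mean Ct: Casp2 undifferentiated 27.935; Casp2 differentiated 32.375; Tbp undifferentiated 20.935; Tbp differentiated 20.295
ΔCt(undifferentiated) = 27.935 − 20.935 = 7.000
ΔCt(differentiated) = 32.375 − 20.295 = 12.080
ΔΔCt = 12.080 − 7.000 = 5.080
Fold change = 2^(−5.080) = 0.0296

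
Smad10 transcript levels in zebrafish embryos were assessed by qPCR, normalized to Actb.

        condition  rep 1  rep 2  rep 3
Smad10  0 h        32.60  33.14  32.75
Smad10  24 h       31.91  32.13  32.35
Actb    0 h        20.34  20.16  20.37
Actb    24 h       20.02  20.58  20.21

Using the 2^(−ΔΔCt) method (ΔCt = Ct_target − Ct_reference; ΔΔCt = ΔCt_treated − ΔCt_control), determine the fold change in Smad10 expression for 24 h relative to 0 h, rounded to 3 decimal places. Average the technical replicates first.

1.602

Mean Ct: Smad10 0 h 32.830; Smad10 24 h 32.130; Actb 0 h 20.290; Actb 24 h 20.270
ΔCt(0 h) = 32.830 − 20.290 = 12.540
ΔCt(24 h) = 32.130 − 20.270 = 11.860
ΔΔCt = 11.860 − 12.540 = -0.680
Fold change = 2^(−(-0.680)) = 2^0.680 = 1.6021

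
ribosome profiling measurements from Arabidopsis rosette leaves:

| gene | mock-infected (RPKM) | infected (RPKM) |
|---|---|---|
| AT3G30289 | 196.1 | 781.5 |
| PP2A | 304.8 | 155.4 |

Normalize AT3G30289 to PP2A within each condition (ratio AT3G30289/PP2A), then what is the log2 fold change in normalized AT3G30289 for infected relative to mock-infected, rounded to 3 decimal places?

AT3G30289/PP2A (mock-infected) = 196.1 / 304.8 = 0.64337
AT3G30289/PP2A (infected) = 781.5 / 155.4 = 5.029
Fold change = 5.029 / 0.64337 = 7.8166
log2(7.8166) = 2.9665

2.967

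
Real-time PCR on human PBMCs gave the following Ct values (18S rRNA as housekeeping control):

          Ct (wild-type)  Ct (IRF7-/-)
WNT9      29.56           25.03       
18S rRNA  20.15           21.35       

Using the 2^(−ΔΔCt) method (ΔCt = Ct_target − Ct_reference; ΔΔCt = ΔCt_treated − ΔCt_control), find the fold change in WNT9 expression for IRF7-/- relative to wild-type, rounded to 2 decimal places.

53.08

ΔCt(wild-type) = 29.560 − 20.150 = 9.410
ΔCt(IRF7-/-) = 25.030 − 21.350 = 3.680
ΔΔCt = 3.680 − 9.410 = -5.730
Fold change = 2^(−(-5.730)) = 2^5.730 = 53.076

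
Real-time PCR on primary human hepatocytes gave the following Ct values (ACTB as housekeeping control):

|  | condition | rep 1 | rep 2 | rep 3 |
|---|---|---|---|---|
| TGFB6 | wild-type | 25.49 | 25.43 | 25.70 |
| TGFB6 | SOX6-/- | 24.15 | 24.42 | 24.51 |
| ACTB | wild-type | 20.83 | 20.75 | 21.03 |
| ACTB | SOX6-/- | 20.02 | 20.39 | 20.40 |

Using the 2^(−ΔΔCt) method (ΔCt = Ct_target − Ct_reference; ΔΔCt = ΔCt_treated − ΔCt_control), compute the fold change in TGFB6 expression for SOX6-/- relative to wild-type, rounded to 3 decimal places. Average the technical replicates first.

Mean Ct: TGFB6 wild-type 25.540; TGFB6 SOX6-/- 24.360; ACTB wild-type 20.870; ACTB SOX6-/- 20.270
ΔCt(wild-type) = 25.540 − 20.870 = 4.670
ΔCt(SOX6-/-) = 24.360 − 20.270 = 4.090
ΔΔCt = 4.090 − 4.670 = -0.580
Fold change = 2^(−(-0.580)) = 2^0.580 = 1.4948

1.495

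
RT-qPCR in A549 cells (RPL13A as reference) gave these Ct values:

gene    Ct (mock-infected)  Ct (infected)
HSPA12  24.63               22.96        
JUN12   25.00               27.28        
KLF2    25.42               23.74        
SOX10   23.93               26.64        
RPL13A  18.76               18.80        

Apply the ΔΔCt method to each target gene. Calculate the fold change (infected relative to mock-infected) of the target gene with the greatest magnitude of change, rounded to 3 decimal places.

0.157

HSPA12: ΔΔCt = (22.96−18.80) − (24.63−18.76) = 4.16 − 5.87 = -1.71; fold change = 2^1.71 = 3.272
JUN12: ΔΔCt = (27.28−18.80) − (25.00−18.76) = 8.48 − 6.24 = 2.24; fold change = 2^-2.24 = 0.212
KLF2: ΔΔCt = (23.74−18.80) − (25.42−18.76) = 4.94 − 6.66 = -1.72; fold change = 2^1.72 = 3.294
SOX10: ΔΔCt = (26.64−18.80) − (23.93−18.76) = 7.84 − 5.17 = 2.67; fold change = 2^-2.67 = 0.157
SOX10 has the largest |ΔΔCt| = 2.67.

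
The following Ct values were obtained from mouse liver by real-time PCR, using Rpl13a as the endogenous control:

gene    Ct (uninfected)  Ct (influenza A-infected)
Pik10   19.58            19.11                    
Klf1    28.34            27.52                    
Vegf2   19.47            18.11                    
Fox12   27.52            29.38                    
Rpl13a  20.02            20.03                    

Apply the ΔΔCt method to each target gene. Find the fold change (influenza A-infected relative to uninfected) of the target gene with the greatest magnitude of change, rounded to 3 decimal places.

0.277

Pik10: ΔΔCt = (19.11−20.03) − (19.58−20.02) = -0.92 − (-0.44) = -0.48; fold change = 2^0.48 = 1.395
Klf1: ΔΔCt = (27.52−20.03) − (28.34−20.02) = 7.49 − 8.32 = -0.83; fold change = 2^0.83 = 1.778
Vegf2: ΔΔCt = (18.11−20.03) − (19.47−20.02) = -1.92 − (-0.55) = -1.37; fold change = 2^1.37 = 2.585
Fox12: ΔΔCt = (29.38−20.03) − (27.52−20.02) = 9.35 − 7.50 = 1.85; fold change = 2^-1.85 = 0.277
Fox12 has the largest |ΔΔCt| = 1.85.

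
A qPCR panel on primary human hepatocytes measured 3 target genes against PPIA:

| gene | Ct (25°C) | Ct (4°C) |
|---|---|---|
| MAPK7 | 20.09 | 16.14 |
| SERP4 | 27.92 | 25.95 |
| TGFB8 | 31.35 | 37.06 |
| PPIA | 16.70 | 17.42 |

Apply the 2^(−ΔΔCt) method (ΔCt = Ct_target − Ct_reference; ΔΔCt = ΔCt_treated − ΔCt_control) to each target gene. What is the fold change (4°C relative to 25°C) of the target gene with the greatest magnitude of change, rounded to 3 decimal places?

MAPK7: ΔΔCt = (16.14−17.42) − (20.09−16.70) = -1.28 − 3.39 = -4.67; fold change = 2^4.67 = 25.457
SERP4: ΔΔCt = (25.95−17.42) − (27.92−16.70) = 8.53 − 11.22 = -2.69; fold change = 2^2.69 = 6.453
TGFB8: ΔΔCt = (37.06−17.42) − (31.35−16.70) = 19.64 − 14.65 = 4.99; fold change = 2^-4.99 = 0.031
TGFB8 has the largest |ΔΔCt| = 4.99.

0.031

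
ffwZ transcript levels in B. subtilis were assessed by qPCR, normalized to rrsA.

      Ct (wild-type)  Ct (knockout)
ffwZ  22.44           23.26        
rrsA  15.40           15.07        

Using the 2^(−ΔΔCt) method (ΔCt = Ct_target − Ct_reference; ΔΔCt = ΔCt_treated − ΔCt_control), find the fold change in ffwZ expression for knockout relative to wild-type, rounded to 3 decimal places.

ΔCt(wild-type) = 22.440 − 15.400 = 7.040
ΔCt(knockout) = 23.260 − 15.070 = 8.190
ΔΔCt = 8.190 − 7.040 = 1.150
Fold change = 2^(−1.150) = 0.4506

0.451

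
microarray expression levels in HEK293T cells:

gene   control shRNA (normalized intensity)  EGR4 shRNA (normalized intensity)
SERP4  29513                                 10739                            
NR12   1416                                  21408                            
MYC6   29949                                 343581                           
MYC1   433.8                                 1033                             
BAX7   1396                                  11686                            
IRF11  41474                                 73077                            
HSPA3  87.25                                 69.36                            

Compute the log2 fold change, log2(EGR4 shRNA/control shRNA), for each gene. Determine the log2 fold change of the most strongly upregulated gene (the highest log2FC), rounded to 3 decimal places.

3.918

log2(10739/29513) = -1.458  (SERP4)
log2(21408/1416) = 3.918  (NR12)
log2(343581/29949) = 3.520  (MYC6)
log2(1033/433.8) = 1.252  (MYC1)
log2(11686/1396) = 3.065  (BAX7)
log2(73077/41474) = 0.817  (IRF11)
log2(69.36/87.25) = -0.331  (HSPA3)
NR12 is most strongly upregulated.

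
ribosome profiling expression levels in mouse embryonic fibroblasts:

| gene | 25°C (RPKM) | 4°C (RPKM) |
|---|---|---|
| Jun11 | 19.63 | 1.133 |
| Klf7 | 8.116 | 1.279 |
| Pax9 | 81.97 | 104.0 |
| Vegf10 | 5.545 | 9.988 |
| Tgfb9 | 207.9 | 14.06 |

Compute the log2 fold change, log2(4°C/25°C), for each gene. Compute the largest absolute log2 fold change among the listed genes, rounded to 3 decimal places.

4.115

log2(1.133/19.63) = -4.115  (Jun11)
log2(1.279/8.116) = -2.666  (Klf7)
log2(104.0/81.97) = 0.343  (Pax9)
log2(9.988/5.545) = 0.849  (Vegf10)
log2(14.06/207.9) = -3.886  (Tgfb9)
The largest magnitude belongs to Jun11.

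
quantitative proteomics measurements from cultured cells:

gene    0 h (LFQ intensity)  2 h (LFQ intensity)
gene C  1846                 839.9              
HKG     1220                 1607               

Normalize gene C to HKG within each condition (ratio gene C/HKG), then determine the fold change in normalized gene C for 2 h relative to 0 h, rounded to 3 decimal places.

gene C/HKG (0 h) = 1846 / 1220 = 1.5131
gene C/HKG (2 h) = 839.9 / 1607 = 0.52265
Fold change = 0.52265 / 1.5131 = 0.3454

0.345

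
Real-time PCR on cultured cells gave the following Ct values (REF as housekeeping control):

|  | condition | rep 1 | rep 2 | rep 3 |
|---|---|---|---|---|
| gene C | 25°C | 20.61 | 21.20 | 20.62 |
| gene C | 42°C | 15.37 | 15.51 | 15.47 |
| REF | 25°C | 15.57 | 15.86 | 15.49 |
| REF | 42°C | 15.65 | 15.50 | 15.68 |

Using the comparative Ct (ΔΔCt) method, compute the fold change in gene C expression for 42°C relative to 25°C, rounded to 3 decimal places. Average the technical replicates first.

40.224

Mean Ct: gene C 25°C 20.810; gene C 42°C 15.450; REF 25°C 15.640; REF 42°C 15.610
ΔCt(25°C) = 20.810 − 15.640 = 5.170
ΔCt(42°C) = 15.450 − 15.610 = -0.160
ΔΔCt = -0.160 − 5.170 = -5.330
Fold change = 2^(−(-5.330)) = 2^5.330 = 40.2244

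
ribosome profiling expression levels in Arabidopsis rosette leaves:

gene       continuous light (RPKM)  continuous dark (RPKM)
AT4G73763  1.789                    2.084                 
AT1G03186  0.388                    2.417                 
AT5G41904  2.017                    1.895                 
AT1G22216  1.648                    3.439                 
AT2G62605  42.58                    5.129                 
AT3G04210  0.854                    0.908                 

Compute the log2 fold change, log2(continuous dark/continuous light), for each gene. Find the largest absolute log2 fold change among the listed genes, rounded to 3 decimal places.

3.053

log2(2.084/1.789) = 0.220  (AT4G73763)
log2(2.417/0.388) = 2.639  (AT1G03186)
log2(1.895/2.017) = -0.090  (AT5G41904)
log2(3.439/1.648) = 1.061  (AT1G22216)
log2(5.129/42.58) = -3.053  (AT2G62605)
log2(0.908/0.854) = 0.088  (AT3G04210)
The largest magnitude belongs to AT2G62605.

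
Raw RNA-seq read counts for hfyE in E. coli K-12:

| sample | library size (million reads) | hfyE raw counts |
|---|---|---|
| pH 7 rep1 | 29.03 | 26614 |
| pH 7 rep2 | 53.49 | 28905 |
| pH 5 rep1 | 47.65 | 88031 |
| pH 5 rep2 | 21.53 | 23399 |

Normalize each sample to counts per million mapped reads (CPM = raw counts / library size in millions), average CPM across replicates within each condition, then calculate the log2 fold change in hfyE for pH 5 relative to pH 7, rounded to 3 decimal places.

CPM(pH 7 rep1) = 26614 / 29.03 = 916.7757
CPM(pH 7 rep2) = 28905 / 53.49 = 540.3814
CPM(pH 5 rep1) = 88031 / 47.65 = 1847.4502
CPM(pH 5 rep2) = 23399 / 21.53 = 1086.8091
mean CPM(pH 7) = 728.5786; mean CPM(pH 5) = 1467.1296
Fold change = 1467.1296 / 728.5786 = 2.01369
log2(2.01369) = 1.0098

1.010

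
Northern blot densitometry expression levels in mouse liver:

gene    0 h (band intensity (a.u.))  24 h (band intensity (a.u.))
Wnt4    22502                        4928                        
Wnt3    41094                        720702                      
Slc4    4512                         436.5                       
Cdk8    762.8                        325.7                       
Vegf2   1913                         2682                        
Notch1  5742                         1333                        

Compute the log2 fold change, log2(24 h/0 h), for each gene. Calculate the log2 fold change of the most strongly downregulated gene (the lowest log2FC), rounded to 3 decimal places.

log2(4928/22502) = -2.191  (Wnt4)
log2(720702/41094) = 4.132  (Wnt3)
log2(436.5/4512) = -3.370  (Slc4)
log2(325.7/762.8) = -1.228  (Cdk8)
log2(2682/1913) = 0.487  (Vegf2)
log2(1333/5742) = -2.107  (Notch1)
Slc4 is most strongly downregulated.

-3.370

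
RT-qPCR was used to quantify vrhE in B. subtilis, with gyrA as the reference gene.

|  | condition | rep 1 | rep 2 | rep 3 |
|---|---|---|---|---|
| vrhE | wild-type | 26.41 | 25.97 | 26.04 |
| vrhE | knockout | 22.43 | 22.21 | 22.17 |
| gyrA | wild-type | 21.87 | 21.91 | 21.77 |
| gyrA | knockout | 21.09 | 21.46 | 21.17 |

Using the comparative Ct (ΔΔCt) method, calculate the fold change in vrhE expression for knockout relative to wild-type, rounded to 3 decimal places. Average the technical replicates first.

Mean Ct: vrhE wild-type 26.140; vrhE knockout 22.270; gyrA wild-type 21.850; gyrA knockout 21.240
ΔCt(wild-type) = 26.140 − 21.850 = 4.290
ΔCt(knockout) = 22.270 − 21.240 = 1.030
ΔΔCt = 1.030 − 4.290 = -3.260
Fold change = 2^(−(-3.260)) = 2^3.260 = 9.5798

9.580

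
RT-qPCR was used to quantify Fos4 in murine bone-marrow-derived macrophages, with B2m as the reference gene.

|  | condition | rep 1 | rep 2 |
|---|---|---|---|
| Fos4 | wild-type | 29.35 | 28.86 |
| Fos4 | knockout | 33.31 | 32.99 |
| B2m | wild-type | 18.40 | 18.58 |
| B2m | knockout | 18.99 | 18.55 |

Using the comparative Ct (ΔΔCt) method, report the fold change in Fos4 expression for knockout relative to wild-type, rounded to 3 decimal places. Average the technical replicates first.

Mean Ct: Fos4 wild-type 29.105; Fos4 knockout 33.150; B2m wild-type 18.490; B2m knockout 18.770
ΔCt(wild-type) = 29.105 − 18.490 = 10.615
ΔCt(knockout) = 33.150 − 18.770 = 14.380
ΔΔCt = 14.380 − 10.615 = 3.765
Fold change = 2^(−3.765) = 0.0736

0.074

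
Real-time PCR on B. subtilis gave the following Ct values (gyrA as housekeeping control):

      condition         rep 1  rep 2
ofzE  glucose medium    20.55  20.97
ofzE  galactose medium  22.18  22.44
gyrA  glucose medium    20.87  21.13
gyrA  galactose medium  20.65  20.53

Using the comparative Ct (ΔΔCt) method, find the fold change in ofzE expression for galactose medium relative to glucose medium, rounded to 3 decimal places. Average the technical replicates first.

0.257

Mean Ct: ofzE glucose medium 20.760; ofzE galactose medium 22.310; gyrA glucose medium 21.000; gyrA galactose medium 20.590
ΔCt(glucose medium) = 20.760 − 21.000 = -0.240
ΔCt(galactose medium) = 22.310 − 20.590 = 1.720
ΔΔCt = 1.720 − (-0.240) = 1.960
Fold change = 2^(−1.960) = 0.2570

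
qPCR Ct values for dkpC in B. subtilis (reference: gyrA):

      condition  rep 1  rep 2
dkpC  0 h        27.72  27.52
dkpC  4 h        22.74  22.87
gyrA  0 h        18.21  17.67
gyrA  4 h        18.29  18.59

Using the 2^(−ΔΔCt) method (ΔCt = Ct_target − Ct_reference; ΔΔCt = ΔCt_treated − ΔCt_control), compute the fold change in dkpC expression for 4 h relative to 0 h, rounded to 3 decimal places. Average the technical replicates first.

39.808

Mean Ct: dkpC 0 h 27.620; dkpC 4 h 22.805; gyrA 0 h 17.940; gyrA 4 h 18.440
ΔCt(0 h) = 27.620 − 17.940 = 9.680
ΔCt(4 h) = 22.805 − 18.440 = 4.365
ΔΔCt = 4.365 − 9.680 = -5.315
Fold change = 2^(−(-5.315)) = 2^5.315 = 39.8084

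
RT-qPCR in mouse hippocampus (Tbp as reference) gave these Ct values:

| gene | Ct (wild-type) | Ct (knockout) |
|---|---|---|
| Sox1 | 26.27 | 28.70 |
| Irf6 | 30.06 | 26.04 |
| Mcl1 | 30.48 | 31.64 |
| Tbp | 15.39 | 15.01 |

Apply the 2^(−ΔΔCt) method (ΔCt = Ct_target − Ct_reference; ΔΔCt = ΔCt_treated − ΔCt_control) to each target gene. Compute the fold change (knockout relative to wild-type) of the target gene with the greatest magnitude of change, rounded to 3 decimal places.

Sox1: ΔΔCt = (28.70−15.01) − (26.27−15.39) = 13.69 − 10.88 = 2.81; fold change = 2^-2.81 = 0.143
Irf6: ΔΔCt = (26.04−15.01) − (30.06−15.39) = 11.03 − 14.67 = -3.64; fold change = 2^3.64 = 12.467
Mcl1: ΔΔCt = (31.64−15.01) − (30.48−15.39) = 16.63 − 15.09 = 1.54; fold change = 2^-1.54 = 0.344
Irf6 has the largest |ΔΔCt| = 3.64.

12.467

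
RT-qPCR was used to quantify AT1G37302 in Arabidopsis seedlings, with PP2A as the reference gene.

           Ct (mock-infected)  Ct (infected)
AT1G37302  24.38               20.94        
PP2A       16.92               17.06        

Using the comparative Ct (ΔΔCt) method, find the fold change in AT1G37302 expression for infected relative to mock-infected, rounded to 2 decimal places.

11.96

ΔCt(mock-infected) = 24.380 − 16.920 = 7.460
ΔCt(infected) = 20.940 − 17.060 = 3.880
ΔΔCt = 3.880 − 7.460 = -3.580
Fold change = 2^(−(-3.580)) = 2^3.580 = 11.959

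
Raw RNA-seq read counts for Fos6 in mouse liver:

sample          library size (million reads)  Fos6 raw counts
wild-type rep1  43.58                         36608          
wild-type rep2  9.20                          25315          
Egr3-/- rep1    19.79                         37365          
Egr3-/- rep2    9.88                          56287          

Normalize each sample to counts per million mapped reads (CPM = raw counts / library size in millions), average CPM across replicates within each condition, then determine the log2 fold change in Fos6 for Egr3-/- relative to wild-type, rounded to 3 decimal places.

CPM(wild-type rep1) = 36608 / 43.58 = 840.0184
CPM(wild-type rep2) = 25315 / 9.20 = 2751.6304
CPM(Egr3-/- rep1) = 37365 / 19.79 = 1888.0748
CPM(Egr3-/- rep2) = 56287 / 9.88 = 5697.0648
mean CPM(wild-type) = 1795.8244; mean CPM(Egr3-/-) = 3792.5698
Fold change = 3792.5698 / 1795.8244 = 2.11188
log2(2.11188) = 1.0785

1.079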